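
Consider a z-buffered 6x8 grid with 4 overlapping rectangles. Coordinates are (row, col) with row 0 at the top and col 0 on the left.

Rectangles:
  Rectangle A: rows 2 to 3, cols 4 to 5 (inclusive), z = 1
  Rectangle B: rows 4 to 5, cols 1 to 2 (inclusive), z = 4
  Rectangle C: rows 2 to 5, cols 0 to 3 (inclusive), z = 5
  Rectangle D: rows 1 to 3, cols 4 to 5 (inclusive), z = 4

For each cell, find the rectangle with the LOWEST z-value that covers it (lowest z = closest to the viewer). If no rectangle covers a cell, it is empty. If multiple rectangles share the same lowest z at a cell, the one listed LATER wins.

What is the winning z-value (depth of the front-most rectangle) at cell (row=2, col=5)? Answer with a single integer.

Check cell (2,5):
  A: rows 2-3 cols 4-5 z=1 -> covers; best now A (z=1)
  B: rows 4-5 cols 1-2 -> outside (row miss)
  C: rows 2-5 cols 0-3 -> outside (col miss)
  D: rows 1-3 cols 4-5 z=4 -> covers; best now A (z=1)
Winner: A at z=1

Answer: 1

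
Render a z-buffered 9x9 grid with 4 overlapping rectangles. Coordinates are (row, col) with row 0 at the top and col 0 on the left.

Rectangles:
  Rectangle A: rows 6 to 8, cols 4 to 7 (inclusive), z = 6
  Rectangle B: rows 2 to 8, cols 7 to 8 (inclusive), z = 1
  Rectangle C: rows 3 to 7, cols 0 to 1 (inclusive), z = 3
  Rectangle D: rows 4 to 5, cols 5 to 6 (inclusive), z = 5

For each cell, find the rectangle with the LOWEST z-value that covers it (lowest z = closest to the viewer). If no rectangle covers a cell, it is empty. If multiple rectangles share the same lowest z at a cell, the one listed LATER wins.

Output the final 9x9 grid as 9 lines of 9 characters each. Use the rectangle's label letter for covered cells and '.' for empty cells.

.........
.........
.......BB
CC.....BB
CC...DDBB
CC...DDBB
CC..AAABB
CC..AAABB
....AAABB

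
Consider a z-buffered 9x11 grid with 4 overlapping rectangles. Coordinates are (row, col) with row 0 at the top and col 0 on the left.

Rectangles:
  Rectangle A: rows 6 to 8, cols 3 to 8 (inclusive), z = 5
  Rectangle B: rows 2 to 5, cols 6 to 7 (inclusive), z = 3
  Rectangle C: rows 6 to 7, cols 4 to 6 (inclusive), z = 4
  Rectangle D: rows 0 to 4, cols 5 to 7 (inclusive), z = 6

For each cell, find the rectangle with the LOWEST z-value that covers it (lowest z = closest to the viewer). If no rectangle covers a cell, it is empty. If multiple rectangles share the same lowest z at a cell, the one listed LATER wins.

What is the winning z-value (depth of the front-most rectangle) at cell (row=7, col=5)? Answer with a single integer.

Check cell (7,5):
  A: rows 6-8 cols 3-8 z=5 -> covers; best now A (z=5)
  B: rows 2-5 cols 6-7 -> outside (row miss)
  C: rows 6-7 cols 4-6 z=4 -> covers; best now C (z=4)
  D: rows 0-4 cols 5-7 -> outside (row miss)
Winner: C at z=4

Answer: 4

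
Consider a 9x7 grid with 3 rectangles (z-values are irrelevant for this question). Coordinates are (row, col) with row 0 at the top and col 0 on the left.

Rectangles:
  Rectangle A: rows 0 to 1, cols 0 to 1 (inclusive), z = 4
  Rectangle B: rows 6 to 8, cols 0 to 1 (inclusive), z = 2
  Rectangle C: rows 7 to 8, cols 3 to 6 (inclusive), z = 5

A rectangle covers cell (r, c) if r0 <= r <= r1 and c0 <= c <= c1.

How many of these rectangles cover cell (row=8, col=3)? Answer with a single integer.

Answer: 1

Derivation:
Check cell (8,3):
  A: rows 0-1 cols 0-1 -> outside (row miss)
  B: rows 6-8 cols 0-1 -> outside (col miss)
  C: rows 7-8 cols 3-6 -> covers
Count covering = 1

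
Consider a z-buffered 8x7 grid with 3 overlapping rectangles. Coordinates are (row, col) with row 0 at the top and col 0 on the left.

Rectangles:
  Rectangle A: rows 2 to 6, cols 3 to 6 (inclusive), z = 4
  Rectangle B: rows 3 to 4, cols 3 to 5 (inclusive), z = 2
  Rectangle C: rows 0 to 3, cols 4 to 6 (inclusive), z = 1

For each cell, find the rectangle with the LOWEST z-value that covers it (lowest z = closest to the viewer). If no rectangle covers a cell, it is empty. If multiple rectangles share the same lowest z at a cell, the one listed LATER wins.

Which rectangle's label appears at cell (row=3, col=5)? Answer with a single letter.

Answer: C

Derivation:
Check cell (3,5):
  A: rows 2-6 cols 3-6 z=4 -> covers; best now A (z=4)
  B: rows 3-4 cols 3-5 z=2 -> covers; best now B (z=2)
  C: rows 0-3 cols 4-6 z=1 -> covers; best now C (z=1)
Winner: C at z=1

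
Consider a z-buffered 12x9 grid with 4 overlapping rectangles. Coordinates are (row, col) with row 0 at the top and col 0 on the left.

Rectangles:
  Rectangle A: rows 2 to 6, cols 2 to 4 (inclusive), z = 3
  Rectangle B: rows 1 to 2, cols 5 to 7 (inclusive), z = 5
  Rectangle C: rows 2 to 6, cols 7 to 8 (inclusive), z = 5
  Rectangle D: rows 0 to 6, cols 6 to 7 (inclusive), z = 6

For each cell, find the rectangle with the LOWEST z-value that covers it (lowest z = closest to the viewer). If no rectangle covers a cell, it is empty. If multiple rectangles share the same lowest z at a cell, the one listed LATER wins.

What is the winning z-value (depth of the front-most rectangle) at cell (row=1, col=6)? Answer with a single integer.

Check cell (1,6):
  A: rows 2-6 cols 2-4 -> outside (row miss)
  B: rows 1-2 cols 5-7 z=5 -> covers; best now B (z=5)
  C: rows 2-6 cols 7-8 -> outside (row miss)
  D: rows 0-6 cols 6-7 z=6 -> covers; best now B (z=5)
Winner: B at z=5

Answer: 5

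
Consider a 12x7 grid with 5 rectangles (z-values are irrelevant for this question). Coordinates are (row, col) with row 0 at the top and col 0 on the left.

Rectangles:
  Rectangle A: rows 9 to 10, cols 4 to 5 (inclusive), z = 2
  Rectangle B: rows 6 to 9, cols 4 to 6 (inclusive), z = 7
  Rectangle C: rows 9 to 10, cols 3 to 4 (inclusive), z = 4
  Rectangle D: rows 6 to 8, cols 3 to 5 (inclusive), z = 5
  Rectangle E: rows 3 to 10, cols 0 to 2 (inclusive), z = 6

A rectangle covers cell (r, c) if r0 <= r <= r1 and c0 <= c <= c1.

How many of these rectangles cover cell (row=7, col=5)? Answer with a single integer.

Answer: 2

Derivation:
Check cell (7,5):
  A: rows 9-10 cols 4-5 -> outside (row miss)
  B: rows 6-9 cols 4-6 -> covers
  C: rows 9-10 cols 3-4 -> outside (row miss)
  D: rows 6-8 cols 3-5 -> covers
  E: rows 3-10 cols 0-2 -> outside (col miss)
Count covering = 2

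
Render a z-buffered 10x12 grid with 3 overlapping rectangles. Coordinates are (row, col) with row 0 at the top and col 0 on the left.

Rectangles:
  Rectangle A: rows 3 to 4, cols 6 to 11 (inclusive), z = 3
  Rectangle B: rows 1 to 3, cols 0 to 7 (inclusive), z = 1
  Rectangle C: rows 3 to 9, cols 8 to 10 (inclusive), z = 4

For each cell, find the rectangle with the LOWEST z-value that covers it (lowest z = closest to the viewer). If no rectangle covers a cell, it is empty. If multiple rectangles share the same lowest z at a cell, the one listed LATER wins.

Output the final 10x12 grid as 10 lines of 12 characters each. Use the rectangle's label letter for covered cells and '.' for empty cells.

............
BBBBBBBB....
BBBBBBBB....
BBBBBBBBAAAA
......AAAAAA
........CCC.
........CCC.
........CCC.
........CCC.
........CCC.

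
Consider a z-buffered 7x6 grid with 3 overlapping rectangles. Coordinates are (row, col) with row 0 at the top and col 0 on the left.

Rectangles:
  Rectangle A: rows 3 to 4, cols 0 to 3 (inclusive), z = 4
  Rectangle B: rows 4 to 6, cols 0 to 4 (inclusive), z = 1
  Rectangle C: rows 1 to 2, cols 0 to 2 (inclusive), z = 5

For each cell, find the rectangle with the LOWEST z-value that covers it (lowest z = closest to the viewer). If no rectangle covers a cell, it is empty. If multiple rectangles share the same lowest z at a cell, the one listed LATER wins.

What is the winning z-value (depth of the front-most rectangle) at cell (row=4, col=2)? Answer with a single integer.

Check cell (4,2):
  A: rows 3-4 cols 0-3 z=4 -> covers; best now A (z=4)
  B: rows 4-6 cols 0-4 z=1 -> covers; best now B (z=1)
  C: rows 1-2 cols 0-2 -> outside (row miss)
Winner: B at z=1

Answer: 1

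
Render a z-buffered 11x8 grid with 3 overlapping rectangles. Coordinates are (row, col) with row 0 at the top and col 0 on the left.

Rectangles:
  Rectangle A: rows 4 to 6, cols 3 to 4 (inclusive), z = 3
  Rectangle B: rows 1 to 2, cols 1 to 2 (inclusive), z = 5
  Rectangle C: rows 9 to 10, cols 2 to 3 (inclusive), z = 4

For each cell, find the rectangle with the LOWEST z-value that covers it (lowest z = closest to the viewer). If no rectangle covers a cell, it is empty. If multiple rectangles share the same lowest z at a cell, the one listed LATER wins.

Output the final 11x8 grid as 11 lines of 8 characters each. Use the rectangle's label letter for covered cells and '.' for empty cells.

........
.BB.....
.BB.....
........
...AA...
...AA...
...AA...
........
........
..CC....
..CC....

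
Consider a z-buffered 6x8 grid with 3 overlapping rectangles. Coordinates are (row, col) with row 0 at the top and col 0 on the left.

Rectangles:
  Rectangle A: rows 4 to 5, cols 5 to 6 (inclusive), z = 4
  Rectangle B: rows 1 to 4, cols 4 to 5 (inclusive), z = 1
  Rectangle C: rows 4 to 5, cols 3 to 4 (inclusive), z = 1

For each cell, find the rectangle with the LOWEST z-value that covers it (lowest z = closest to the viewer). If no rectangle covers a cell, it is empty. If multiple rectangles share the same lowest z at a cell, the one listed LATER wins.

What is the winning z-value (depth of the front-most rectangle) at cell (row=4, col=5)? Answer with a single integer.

Check cell (4,5):
  A: rows 4-5 cols 5-6 z=4 -> covers; best now A (z=4)
  B: rows 1-4 cols 4-5 z=1 -> covers; best now B (z=1)
  C: rows 4-5 cols 3-4 -> outside (col miss)
Winner: B at z=1

Answer: 1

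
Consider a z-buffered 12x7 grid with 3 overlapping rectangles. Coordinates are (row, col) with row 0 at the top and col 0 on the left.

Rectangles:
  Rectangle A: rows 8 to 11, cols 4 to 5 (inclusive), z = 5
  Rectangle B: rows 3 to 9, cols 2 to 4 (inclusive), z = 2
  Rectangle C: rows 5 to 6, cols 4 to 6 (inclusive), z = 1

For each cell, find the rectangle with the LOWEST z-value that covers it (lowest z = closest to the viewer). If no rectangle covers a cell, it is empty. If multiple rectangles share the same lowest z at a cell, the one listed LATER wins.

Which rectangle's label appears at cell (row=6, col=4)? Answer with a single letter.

Answer: C

Derivation:
Check cell (6,4):
  A: rows 8-11 cols 4-5 -> outside (row miss)
  B: rows 3-9 cols 2-4 z=2 -> covers; best now B (z=2)
  C: rows 5-6 cols 4-6 z=1 -> covers; best now C (z=1)
Winner: C at z=1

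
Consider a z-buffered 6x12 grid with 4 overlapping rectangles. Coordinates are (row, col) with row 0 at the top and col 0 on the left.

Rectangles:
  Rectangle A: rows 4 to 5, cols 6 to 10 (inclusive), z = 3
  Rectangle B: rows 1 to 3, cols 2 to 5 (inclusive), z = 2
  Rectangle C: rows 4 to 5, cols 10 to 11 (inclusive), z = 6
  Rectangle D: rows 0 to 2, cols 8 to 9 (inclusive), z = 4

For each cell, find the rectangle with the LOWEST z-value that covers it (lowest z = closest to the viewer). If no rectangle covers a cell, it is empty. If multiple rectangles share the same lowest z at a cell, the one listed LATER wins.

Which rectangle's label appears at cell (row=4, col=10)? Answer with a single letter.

Answer: A

Derivation:
Check cell (4,10):
  A: rows 4-5 cols 6-10 z=3 -> covers; best now A (z=3)
  B: rows 1-3 cols 2-5 -> outside (row miss)
  C: rows 4-5 cols 10-11 z=6 -> covers; best now A (z=3)
  D: rows 0-2 cols 8-9 -> outside (row miss)
Winner: A at z=3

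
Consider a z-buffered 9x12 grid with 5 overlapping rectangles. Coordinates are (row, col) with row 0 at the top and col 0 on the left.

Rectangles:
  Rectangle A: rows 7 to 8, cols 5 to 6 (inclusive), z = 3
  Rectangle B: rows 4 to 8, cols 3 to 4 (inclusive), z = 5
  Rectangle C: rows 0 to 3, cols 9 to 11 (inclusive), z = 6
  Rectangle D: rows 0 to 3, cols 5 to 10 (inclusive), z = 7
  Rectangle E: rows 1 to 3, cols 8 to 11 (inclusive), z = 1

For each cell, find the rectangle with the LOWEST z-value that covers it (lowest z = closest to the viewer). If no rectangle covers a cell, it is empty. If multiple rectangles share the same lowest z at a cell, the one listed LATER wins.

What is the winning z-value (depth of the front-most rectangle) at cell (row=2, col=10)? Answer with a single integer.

Check cell (2,10):
  A: rows 7-8 cols 5-6 -> outside (row miss)
  B: rows 4-8 cols 3-4 -> outside (row miss)
  C: rows 0-3 cols 9-11 z=6 -> covers; best now C (z=6)
  D: rows 0-3 cols 5-10 z=7 -> covers; best now C (z=6)
  E: rows 1-3 cols 8-11 z=1 -> covers; best now E (z=1)
Winner: E at z=1

Answer: 1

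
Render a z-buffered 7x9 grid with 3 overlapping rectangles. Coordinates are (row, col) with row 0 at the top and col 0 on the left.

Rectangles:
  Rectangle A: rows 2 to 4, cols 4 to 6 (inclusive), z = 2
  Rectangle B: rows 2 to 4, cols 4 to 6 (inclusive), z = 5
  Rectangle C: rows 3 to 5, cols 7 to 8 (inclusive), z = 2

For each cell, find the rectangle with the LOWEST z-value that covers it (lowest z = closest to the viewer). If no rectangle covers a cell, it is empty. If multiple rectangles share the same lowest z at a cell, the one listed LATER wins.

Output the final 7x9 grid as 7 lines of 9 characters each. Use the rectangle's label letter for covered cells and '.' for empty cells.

.........
.........
....AAA..
....AAACC
....AAACC
.......CC
.........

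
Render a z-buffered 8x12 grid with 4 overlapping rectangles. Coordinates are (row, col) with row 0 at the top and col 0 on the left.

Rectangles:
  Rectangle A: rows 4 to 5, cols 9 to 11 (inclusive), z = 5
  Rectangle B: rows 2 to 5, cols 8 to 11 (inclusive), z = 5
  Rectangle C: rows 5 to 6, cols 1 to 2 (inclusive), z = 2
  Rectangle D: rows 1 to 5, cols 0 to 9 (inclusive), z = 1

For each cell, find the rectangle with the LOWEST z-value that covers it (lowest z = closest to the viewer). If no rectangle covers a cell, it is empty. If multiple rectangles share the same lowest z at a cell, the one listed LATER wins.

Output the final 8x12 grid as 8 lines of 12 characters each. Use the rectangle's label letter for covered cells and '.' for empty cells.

............
DDDDDDDDDD..
DDDDDDDDDDBB
DDDDDDDDDDBB
DDDDDDDDDDBB
DDDDDDDDDDBB
.CC.........
............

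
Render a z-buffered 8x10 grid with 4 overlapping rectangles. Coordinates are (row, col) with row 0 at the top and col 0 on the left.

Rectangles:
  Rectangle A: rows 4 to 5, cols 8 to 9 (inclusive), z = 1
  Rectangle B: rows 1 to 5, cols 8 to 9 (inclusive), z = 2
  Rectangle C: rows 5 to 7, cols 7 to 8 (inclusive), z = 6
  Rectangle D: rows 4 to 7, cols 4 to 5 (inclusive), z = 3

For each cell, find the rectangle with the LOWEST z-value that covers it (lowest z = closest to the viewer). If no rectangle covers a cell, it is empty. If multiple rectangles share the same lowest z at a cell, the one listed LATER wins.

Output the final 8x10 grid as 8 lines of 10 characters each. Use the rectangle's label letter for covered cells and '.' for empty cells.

..........
........BB
........BB
........BB
....DD..AA
....DD.CAA
....DD.CC.
....DD.CC.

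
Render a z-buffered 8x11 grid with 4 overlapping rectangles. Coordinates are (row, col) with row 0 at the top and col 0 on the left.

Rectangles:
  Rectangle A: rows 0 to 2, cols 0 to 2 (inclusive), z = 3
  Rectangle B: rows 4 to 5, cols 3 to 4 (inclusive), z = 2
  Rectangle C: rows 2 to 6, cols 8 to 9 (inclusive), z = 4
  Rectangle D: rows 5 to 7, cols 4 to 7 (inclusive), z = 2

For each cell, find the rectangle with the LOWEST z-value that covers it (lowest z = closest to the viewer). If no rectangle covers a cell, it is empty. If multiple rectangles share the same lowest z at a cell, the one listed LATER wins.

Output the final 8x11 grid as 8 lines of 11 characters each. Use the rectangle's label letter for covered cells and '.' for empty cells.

AAA........
AAA........
AAA.....CC.
........CC.
...BB...CC.
...BDDDDCC.
....DDDDCC.
....DDDD...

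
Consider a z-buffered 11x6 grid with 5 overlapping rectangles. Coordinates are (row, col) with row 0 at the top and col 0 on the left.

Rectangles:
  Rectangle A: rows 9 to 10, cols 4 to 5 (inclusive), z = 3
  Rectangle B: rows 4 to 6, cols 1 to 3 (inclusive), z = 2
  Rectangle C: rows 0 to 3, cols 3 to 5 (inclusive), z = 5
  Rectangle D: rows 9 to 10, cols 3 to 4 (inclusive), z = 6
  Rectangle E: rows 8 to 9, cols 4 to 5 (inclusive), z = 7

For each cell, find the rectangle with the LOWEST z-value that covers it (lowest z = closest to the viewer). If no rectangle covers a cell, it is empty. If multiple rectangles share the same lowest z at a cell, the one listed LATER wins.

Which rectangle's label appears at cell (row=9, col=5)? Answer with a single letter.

Check cell (9,5):
  A: rows 9-10 cols 4-5 z=3 -> covers; best now A (z=3)
  B: rows 4-6 cols 1-3 -> outside (row miss)
  C: rows 0-3 cols 3-5 -> outside (row miss)
  D: rows 9-10 cols 3-4 -> outside (col miss)
  E: rows 8-9 cols 4-5 z=7 -> covers; best now A (z=3)
Winner: A at z=3

Answer: A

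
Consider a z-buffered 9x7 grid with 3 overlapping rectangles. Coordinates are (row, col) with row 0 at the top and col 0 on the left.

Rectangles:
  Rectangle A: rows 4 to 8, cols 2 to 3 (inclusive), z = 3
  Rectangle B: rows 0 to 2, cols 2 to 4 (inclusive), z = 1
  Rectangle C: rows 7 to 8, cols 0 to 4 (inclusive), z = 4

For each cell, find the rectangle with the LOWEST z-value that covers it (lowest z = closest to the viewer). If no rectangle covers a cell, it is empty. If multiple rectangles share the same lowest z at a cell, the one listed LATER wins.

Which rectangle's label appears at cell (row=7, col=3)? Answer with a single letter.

Answer: A

Derivation:
Check cell (7,3):
  A: rows 4-8 cols 2-3 z=3 -> covers; best now A (z=3)
  B: rows 0-2 cols 2-4 -> outside (row miss)
  C: rows 7-8 cols 0-4 z=4 -> covers; best now A (z=3)
Winner: A at z=3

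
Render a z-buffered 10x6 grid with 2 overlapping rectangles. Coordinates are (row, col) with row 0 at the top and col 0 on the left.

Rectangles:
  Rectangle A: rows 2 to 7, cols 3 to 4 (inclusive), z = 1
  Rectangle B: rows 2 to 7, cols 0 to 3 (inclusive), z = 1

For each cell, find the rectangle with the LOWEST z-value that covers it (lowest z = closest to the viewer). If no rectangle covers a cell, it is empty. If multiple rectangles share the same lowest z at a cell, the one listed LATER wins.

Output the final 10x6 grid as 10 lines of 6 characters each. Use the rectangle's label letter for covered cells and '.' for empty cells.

......
......
BBBBA.
BBBBA.
BBBBA.
BBBBA.
BBBBA.
BBBBA.
......
......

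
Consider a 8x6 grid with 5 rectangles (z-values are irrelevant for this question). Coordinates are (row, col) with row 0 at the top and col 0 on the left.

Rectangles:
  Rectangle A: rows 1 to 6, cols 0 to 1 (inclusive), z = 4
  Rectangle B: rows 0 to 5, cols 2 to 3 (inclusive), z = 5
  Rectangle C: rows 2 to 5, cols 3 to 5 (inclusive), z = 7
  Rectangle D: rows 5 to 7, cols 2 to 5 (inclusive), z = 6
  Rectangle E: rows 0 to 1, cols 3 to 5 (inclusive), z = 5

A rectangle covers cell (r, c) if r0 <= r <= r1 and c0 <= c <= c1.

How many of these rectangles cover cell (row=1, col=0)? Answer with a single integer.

Check cell (1,0):
  A: rows 1-6 cols 0-1 -> covers
  B: rows 0-5 cols 2-3 -> outside (col miss)
  C: rows 2-5 cols 3-5 -> outside (row miss)
  D: rows 5-7 cols 2-5 -> outside (row miss)
  E: rows 0-1 cols 3-5 -> outside (col miss)
Count covering = 1

Answer: 1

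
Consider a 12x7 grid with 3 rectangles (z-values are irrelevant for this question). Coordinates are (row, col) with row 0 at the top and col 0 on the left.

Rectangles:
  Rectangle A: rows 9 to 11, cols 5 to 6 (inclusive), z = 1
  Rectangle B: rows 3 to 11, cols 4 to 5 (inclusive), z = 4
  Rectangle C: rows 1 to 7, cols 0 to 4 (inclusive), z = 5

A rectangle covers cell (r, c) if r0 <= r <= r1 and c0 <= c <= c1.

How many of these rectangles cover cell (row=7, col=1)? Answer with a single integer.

Check cell (7,1):
  A: rows 9-11 cols 5-6 -> outside (row miss)
  B: rows 3-11 cols 4-5 -> outside (col miss)
  C: rows 1-7 cols 0-4 -> covers
Count covering = 1

Answer: 1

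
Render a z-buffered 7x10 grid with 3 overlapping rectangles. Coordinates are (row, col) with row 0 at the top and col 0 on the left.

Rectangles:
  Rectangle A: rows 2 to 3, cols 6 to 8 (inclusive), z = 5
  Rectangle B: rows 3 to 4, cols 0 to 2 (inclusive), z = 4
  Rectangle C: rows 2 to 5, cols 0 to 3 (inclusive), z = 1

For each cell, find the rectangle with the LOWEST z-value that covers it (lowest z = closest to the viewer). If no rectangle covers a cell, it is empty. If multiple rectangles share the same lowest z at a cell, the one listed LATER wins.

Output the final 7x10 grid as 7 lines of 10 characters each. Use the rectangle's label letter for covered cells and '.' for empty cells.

..........
..........
CCCC..AAA.
CCCC..AAA.
CCCC......
CCCC......
..........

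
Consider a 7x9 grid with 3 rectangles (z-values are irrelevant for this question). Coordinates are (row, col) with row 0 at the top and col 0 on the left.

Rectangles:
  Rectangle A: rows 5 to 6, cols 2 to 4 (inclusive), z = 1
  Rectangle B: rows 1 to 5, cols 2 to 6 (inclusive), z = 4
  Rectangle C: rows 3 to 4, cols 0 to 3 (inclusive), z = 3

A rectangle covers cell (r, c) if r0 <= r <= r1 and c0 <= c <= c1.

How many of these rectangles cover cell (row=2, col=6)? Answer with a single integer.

Answer: 1

Derivation:
Check cell (2,6):
  A: rows 5-6 cols 2-4 -> outside (row miss)
  B: rows 1-5 cols 2-6 -> covers
  C: rows 3-4 cols 0-3 -> outside (row miss)
Count covering = 1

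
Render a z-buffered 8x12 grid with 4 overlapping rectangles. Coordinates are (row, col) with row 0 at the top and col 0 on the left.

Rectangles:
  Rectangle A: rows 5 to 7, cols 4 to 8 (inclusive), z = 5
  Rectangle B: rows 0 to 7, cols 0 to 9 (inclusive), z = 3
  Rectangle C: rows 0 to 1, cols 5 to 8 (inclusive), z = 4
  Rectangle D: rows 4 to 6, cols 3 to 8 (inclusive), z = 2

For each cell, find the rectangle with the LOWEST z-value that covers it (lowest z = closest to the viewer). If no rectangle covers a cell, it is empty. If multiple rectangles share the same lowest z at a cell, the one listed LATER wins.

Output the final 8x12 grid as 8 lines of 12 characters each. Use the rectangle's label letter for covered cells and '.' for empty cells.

BBBBBBBBBB..
BBBBBBBBBB..
BBBBBBBBBB..
BBBBBBBBBB..
BBBDDDDDDB..
BBBDDDDDDB..
BBBDDDDDDB..
BBBBBBBBBB..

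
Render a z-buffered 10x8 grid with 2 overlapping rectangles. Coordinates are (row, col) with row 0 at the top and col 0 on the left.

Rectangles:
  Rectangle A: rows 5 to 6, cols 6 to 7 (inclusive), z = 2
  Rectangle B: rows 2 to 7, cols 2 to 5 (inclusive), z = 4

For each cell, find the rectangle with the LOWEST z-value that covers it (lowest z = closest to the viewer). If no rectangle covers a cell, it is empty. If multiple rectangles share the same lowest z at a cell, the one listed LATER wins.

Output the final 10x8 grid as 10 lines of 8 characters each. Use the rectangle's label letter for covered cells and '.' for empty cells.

........
........
..BBBB..
..BBBB..
..BBBB..
..BBBBAA
..BBBBAA
..BBBB..
........
........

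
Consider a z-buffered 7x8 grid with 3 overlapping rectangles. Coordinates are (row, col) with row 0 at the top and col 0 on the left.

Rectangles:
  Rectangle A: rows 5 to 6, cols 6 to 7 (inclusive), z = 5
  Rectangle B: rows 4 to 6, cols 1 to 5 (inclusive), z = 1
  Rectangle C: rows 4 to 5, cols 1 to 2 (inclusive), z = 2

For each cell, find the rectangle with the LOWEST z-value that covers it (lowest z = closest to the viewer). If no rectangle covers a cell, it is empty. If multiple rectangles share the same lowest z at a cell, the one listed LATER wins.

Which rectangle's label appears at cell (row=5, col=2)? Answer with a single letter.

Answer: B

Derivation:
Check cell (5,2):
  A: rows 5-6 cols 6-7 -> outside (col miss)
  B: rows 4-6 cols 1-5 z=1 -> covers; best now B (z=1)
  C: rows 4-5 cols 1-2 z=2 -> covers; best now B (z=1)
Winner: B at z=1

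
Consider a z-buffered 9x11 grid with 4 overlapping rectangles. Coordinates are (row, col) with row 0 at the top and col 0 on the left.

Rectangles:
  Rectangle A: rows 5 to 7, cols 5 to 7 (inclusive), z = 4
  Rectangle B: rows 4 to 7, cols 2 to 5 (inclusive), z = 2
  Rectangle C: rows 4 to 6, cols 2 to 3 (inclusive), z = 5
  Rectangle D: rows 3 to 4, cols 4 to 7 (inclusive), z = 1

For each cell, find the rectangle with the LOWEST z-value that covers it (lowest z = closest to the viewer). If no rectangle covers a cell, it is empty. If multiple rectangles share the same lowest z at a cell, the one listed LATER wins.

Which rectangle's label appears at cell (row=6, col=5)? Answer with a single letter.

Check cell (6,5):
  A: rows 5-7 cols 5-7 z=4 -> covers; best now A (z=4)
  B: rows 4-7 cols 2-5 z=2 -> covers; best now B (z=2)
  C: rows 4-6 cols 2-3 -> outside (col miss)
  D: rows 3-4 cols 4-7 -> outside (row miss)
Winner: B at z=2

Answer: B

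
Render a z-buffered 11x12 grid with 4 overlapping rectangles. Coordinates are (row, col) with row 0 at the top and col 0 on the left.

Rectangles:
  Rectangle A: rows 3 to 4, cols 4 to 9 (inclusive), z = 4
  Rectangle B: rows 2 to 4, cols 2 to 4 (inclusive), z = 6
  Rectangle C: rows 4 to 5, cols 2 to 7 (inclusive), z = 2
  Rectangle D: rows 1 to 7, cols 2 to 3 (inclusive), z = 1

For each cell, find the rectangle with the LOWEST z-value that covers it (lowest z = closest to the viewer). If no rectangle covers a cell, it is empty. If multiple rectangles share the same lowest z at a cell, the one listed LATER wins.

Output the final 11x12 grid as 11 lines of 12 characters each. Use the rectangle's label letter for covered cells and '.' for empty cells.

............
..DD........
..DDB.......
..DDAAAAAA..
..DDCCCCAA..
..DDCCCC....
..DD........
..DD........
............
............
............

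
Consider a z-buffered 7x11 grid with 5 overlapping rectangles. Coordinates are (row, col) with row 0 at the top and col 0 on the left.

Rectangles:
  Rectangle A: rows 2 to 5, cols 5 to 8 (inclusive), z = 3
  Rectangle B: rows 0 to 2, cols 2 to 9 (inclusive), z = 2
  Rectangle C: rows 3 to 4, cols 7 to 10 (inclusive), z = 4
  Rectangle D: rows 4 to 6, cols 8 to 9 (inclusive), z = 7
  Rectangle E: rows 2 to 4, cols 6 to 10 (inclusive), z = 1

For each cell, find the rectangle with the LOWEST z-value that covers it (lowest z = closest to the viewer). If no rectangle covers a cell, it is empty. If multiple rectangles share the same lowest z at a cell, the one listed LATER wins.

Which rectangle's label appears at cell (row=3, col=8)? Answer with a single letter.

Answer: E

Derivation:
Check cell (3,8):
  A: rows 2-5 cols 5-8 z=3 -> covers; best now A (z=3)
  B: rows 0-2 cols 2-9 -> outside (row miss)
  C: rows 3-4 cols 7-10 z=4 -> covers; best now A (z=3)
  D: rows 4-6 cols 8-9 -> outside (row miss)
  E: rows 2-4 cols 6-10 z=1 -> covers; best now E (z=1)
Winner: E at z=1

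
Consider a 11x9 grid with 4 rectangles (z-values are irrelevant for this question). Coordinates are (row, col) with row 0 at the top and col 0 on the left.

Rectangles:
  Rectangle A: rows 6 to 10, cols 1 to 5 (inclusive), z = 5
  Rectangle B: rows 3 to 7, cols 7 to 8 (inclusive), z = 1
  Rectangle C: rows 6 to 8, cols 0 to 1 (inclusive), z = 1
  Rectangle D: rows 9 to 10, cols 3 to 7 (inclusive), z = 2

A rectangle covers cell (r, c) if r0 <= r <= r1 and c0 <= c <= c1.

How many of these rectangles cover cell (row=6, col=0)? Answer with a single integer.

Answer: 1

Derivation:
Check cell (6,0):
  A: rows 6-10 cols 1-5 -> outside (col miss)
  B: rows 3-7 cols 7-8 -> outside (col miss)
  C: rows 6-8 cols 0-1 -> covers
  D: rows 9-10 cols 3-7 -> outside (row miss)
Count covering = 1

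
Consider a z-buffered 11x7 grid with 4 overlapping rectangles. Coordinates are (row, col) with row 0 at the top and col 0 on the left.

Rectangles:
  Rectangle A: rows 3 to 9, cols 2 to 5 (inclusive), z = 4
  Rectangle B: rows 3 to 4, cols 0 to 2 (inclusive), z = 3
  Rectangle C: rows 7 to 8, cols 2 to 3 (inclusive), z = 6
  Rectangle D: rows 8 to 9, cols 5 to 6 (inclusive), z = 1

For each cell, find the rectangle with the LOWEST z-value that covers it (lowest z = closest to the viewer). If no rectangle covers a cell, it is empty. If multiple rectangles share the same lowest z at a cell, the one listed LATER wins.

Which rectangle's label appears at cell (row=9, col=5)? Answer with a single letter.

Answer: D

Derivation:
Check cell (9,5):
  A: rows 3-9 cols 2-5 z=4 -> covers; best now A (z=4)
  B: rows 3-4 cols 0-2 -> outside (row miss)
  C: rows 7-8 cols 2-3 -> outside (row miss)
  D: rows 8-9 cols 5-6 z=1 -> covers; best now D (z=1)
Winner: D at z=1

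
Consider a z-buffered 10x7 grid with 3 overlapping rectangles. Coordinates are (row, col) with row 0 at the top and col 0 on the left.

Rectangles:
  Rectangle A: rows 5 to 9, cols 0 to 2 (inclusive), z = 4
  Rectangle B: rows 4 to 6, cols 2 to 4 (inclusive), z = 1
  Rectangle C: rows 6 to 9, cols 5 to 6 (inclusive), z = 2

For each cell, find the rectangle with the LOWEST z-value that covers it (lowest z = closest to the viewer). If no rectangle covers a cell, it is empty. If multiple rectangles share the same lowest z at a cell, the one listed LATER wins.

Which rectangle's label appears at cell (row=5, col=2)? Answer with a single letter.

Answer: B

Derivation:
Check cell (5,2):
  A: rows 5-9 cols 0-2 z=4 -> covers; best now A (z=4)
  B: rows 4-6 cols 2-4 z=1 -> covers; best now B (z=1)
  C: rows 6-9 cols 5-6 -> outside (row miss)
Winner: B at z=1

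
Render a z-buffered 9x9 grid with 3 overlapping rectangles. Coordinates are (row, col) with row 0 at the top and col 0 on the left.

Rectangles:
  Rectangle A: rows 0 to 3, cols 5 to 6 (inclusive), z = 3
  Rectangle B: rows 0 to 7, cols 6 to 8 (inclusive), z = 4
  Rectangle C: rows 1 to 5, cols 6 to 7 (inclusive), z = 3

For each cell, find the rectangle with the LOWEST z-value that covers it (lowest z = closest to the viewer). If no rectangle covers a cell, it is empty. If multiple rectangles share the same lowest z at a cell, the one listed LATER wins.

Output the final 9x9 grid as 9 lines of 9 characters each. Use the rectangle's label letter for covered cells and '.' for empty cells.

.....AABB
.....ACCB
.....ACCB
.....ACCB
......CCB
......CCB
......BBB
......BBB
.........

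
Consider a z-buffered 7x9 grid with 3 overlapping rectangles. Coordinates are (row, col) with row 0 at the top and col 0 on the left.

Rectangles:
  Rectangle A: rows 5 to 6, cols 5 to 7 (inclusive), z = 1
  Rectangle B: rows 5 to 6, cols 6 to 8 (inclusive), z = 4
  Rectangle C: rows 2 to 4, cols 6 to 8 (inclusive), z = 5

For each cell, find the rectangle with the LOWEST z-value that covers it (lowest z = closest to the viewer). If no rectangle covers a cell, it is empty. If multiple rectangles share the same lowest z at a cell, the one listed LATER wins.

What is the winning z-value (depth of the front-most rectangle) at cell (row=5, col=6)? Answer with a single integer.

Check cell (5,6):
  A: rows 5-6 cols 5-7 z=1 -> covers; best now A (z=1)
  B: rows 5-6 cols 6-8 z=4 -> covers; best now A (z=1)
  C: rows 2-4 cols 6-8 -> outside (row miss)
Winner: A at z=1

Answer: 1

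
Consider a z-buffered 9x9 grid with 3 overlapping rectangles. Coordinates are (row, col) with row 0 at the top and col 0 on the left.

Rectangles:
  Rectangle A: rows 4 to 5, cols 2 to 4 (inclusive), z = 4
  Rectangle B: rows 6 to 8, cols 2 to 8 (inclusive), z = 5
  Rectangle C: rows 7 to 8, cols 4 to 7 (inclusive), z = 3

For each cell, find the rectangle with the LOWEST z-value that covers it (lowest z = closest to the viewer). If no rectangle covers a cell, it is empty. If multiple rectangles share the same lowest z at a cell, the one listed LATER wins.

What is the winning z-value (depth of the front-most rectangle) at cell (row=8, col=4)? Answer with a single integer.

Check cell (8,4):
  A: rows 4-5 cols 2-4 -> outside (row miss)
  B: rows 6-8 cols 2-8 z=5 -> covers; best now B (z=5)
  C: rows 7-8 cols 4-7 z=3 -> covers; best now C (z=3)
Winner: C at z=3

Answer: 3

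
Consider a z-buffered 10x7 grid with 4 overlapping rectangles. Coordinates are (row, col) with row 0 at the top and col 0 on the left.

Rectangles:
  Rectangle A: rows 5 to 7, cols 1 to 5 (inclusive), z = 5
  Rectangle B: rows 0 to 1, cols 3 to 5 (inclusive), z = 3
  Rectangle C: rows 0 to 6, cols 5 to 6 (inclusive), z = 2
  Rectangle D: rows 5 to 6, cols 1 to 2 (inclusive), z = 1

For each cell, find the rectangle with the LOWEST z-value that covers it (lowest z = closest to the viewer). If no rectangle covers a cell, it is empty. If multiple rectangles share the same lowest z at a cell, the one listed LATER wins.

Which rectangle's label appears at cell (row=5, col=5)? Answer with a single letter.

Check cell (5,5):
  A: rows 5-7 cols 1-5 z=5 -> covers; best now A (z=5)
  B: rows 0-1 cols 3-5 -> outside (row miss)
  C: rows 0-6 cols 5-6 z=2 -> covers; best now C (z=2)
  D: rows 5-6 cols 1-2 -> outside (col miss)
Winner: C at z=2

Answer: C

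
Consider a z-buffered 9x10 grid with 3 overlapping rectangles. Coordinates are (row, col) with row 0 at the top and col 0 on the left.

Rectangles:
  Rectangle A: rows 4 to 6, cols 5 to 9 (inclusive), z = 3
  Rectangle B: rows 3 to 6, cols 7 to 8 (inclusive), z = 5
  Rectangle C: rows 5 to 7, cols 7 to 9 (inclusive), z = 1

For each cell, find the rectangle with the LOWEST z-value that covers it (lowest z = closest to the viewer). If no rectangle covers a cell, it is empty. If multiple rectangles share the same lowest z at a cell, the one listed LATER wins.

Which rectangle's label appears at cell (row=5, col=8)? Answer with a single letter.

Check cell (5,8):
  A: rows 4-6 cols 5-9 z=3 -> covers; best now A (z=3)
  B: rows 3-6 cols 7-8 z=5 -> covers; best now A (z=3)
  C: rows 5-7 cols 7-9 z=1 -> covers; best now C (z=1)
Winner: C at z=1

Answer: C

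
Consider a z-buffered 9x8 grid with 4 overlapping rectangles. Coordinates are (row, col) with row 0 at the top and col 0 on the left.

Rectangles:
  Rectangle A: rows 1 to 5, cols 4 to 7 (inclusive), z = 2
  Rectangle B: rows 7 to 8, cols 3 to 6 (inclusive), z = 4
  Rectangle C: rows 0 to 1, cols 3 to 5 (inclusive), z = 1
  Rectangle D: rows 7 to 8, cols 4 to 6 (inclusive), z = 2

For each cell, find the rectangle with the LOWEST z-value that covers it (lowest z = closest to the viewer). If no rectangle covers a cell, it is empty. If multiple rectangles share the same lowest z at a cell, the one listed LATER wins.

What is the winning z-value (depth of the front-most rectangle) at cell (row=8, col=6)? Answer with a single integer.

Check cell (8,6):
  A: rows 1-5 cols 4-7 -> outside (row miss)
  B: rows 7-8 cols 3-6 z=4 -> covers; best now B (z=4)
  C: rows 0-1 cols 3-5 -> outside (row miss)
  D: rows 7-8 cols 4-6 z=2 -> covers; best now D (z=2)
Winner: D at z=2

Answer: 2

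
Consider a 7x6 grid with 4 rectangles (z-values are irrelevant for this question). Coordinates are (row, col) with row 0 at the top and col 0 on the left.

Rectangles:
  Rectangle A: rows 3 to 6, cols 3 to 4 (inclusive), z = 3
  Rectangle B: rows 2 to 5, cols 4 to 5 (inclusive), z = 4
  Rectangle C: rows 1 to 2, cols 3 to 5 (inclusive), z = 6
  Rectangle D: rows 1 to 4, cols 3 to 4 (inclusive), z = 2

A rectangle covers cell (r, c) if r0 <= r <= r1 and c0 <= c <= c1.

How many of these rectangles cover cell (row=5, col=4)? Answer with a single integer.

Check cell (5,4):
  A: rows 3-6 cols 3-4 -> covers
  B: rows 2-5 cols 4-5 -> covers
  C: rows 1-2 cols 3-5 -> outside (row miss)
  D: rows 1-4 cols 3-4 -> outside (row miss)
Count covering = 2

Answer: 2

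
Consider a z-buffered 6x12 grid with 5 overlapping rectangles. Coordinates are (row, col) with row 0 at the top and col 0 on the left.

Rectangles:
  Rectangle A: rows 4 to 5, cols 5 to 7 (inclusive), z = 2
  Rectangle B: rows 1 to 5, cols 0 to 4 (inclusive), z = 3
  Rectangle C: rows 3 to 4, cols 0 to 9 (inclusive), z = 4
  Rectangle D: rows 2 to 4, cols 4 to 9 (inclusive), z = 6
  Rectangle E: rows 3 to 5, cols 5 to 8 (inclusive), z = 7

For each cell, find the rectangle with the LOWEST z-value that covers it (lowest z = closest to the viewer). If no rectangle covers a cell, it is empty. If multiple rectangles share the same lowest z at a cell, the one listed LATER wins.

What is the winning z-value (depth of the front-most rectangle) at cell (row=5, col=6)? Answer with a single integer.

Check cell (5,6):
  A: rows 4-5 cols 5-7 z=2 -> covers; best now A (z=2)
  B: rows 1-5 cols 0-4 -> outside (col miss)
  C: rows 3-4 cols 0-9 -> outside (row miss)
  D: rows 2-4 cols 4-9 -> outside (row miss)
  E: rows 3-5 cols 5-8 z=7 -> covers; best now A (z=2)
Winner: A at z=2

Answer: 2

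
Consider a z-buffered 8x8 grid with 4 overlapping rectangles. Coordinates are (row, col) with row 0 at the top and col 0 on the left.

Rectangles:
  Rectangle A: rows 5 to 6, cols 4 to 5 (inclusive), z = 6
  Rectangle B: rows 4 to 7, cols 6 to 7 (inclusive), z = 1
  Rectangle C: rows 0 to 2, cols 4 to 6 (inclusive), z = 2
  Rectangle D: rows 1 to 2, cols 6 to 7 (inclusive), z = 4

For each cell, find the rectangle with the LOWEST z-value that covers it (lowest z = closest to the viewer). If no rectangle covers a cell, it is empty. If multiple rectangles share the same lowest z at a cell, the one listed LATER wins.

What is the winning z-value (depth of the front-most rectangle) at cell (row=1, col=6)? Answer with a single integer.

Check cell (1,6):
  A: rows 5-6 cols 4-5 -> outside (row miss)
  B: rows 4-7 cols 6-7 -> outside (row miss)
  C: rows 0-2 cols 4-6 z=2 -> covers; best now C (z=2)
  D: rows 1-2 cols 6-7 z=4 -> covers; best now C (z=2)
Winner: C at z=2

Answer: 2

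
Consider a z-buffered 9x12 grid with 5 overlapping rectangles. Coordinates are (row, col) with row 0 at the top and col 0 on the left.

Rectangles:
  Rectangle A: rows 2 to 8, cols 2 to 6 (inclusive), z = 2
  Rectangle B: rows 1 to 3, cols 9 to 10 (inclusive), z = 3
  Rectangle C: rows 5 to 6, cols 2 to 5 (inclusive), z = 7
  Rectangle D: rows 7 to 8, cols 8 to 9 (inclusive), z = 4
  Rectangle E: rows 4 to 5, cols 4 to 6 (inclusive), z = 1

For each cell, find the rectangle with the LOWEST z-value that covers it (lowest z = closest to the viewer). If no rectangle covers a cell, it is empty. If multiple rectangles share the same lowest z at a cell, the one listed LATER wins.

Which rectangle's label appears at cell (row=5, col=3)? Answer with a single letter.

Check cell (5,3):
  A: rows 2-8 cols 2-6 z=2 -> covers; best now A (z=2)
  B: rows 1-3 cols 9-10 -> outside (row miss)
  C: rows 5-6 cols 2-5 z=7 -> covers; best now A (z=2)
  D: rows 7-8 cols 8-9 -> outside (row miss)
  E: rows 4-5 cols 4-6 -> outside (col miss)
Winner: A at z=2

Answer: A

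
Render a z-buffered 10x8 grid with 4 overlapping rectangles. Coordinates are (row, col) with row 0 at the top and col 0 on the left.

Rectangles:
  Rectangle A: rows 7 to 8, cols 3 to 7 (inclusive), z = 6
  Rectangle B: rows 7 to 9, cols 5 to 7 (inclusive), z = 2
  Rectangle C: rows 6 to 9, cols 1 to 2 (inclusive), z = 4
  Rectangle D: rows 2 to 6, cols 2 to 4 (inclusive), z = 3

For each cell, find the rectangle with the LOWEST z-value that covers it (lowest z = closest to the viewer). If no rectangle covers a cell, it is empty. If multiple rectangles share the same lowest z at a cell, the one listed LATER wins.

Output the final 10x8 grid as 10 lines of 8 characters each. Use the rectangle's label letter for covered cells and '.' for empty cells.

........
........
..DDD...
..DDD...
..DDD...
..DDD...
.CDDD...
.CCAABBB
.CCAABBB
.CC..BBB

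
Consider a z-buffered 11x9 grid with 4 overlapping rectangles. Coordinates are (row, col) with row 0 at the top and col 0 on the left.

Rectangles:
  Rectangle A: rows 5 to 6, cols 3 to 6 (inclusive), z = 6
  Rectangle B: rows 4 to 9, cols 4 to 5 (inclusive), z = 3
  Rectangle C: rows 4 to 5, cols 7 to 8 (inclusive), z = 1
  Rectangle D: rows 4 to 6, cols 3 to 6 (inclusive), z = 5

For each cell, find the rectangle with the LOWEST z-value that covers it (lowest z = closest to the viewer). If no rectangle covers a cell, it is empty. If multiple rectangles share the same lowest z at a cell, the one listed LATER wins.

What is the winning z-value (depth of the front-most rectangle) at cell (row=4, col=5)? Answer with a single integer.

Check cell (4,5):
  A: rows 5-6 cols 3-6 -> outside (row miss)
  B: rows 4-9 cols 4-5 z=3 -> covers; best now B (z=3)
  C: rows 4-5 cols 7-8 -> outside (col miss)
  D: rows 4-6 cols 3-6 z=5 -> covers; best now B (z=3)
Winner: B at z=3

Answer: 3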